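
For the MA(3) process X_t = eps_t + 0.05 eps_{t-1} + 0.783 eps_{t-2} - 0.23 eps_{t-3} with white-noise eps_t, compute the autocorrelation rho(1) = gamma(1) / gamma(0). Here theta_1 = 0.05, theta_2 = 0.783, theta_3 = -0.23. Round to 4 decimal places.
\rho(1) = -0.0545

For an MA(q) process with theta_0 = 1, the autocovariance is
  gamma(k) = sigma^2 * sum_{i=0..q-k} theta_i * theta_{i+k},
and rho(k) = gamma(k) / gamma(0). Sigma^2 cancels.
  numerator   = (1)*(0.05) + (0.05)*(0.783) + (0.783)*(-0.23) = -0.09094.
  denominator = (1)^2 + (0.05)^2 + (0.783)^2 + (-0.23)^2 = 1.668489.
  rho(1) = -0.09094 / 1.668489 = -0.0545.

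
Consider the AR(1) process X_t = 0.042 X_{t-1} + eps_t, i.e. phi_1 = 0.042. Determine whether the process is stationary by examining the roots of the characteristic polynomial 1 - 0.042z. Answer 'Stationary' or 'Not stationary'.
\text{Stationary}

The AR(p) characteristic polynomial is P(z) = 1 - 0.042z.
Stationarity requires all roots to lie outside the unit circle, i.e. |z| > 1 for every root.
This is linear in z: 1 + (-0.042) z = 0  =>  z = -1/(-0.042) = 23.809524,  |z| = 23.809524.
Moduli of all roots: 23.8095.
All moduli strictly greater than 1? Yes.
Verdict: Stationary.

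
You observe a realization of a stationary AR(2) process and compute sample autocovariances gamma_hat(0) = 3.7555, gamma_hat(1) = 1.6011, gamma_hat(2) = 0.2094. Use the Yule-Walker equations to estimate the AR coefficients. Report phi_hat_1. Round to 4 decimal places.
\hat\phi_{1} = 0.4920

The Yule-Walker equations for an AR(p) process read, in matrix form,
  Gamma_p phi = r_p,   with   (Gamma_p)_{ij} = gamma(|i - j|),
                       (r_p)_i = gamma(i),   i,j = 1..p.
Substitute the sample gammas (Toeplitz matrix and right-hand side of size 2):
  Gamma_p = [[3.7555, 1.6011], [1.6011, 3.7555]]
  r_p     = [1.6011, 0.2094]
Written out:
  3.7555 phi_1 + 1.6011 phi_2 = 1.6011
  1.6011 phi_1 + 3.7555 phi_2 = 0.2094
Solve by Cramer's rule:
  det = gamma(0)^2 - gamma(1)^2 = (3.7555)^2 - (1.6011)^2 = 14.10378025 - 2.56352121 = 11.54025904
  phi_hat_1 = [gamma(1) gamma(0) - gamma(1) gamma(2)] / det = [(1.6011)(3.7555) - (1.6011)(0.2094)] / 11.54025904 = 5.67766071 / 11.54025904 = 0.492
  phi_hat_2 = [gamma(0) gamma(2) - gamma(1)^2] / det = [(3.7555)(0.2094) - (1.6011)^2] / 11.54025904 = -1.77711951 / 11.54025904 = -0.154
So phi_hat = [0.4920, -0.1540].
Therefore phi_hat_1 = 0.4920.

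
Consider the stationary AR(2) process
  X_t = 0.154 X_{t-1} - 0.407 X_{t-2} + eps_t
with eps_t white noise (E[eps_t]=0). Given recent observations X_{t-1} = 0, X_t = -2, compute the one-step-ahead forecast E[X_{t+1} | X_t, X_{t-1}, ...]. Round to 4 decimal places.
E[X_{t+1} \mid \mathcal F_t] = -0.3080

For an AR(p) model X_t = c + sum_i phi_i X_{t-i} + eps_t, the
one-step-ahead conditional mean is
  E[X_{t+1} | X_t, ...] = c + sum_i phi_i X_{t+1-i}.
Substitute known values:
  E[X_{t+1} | ...] = (0.154) * (-2) + (-0.407) * (0)
                   = -0.3080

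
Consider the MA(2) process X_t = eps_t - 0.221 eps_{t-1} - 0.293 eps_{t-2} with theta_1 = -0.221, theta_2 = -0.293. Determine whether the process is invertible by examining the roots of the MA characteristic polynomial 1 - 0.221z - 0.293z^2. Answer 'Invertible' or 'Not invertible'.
\text{Invertible}

The MA(q) characteristic polynomial is P(z) = 1 - 0.221z - 0.293z^2.
Invertibility requires all roots to lie outside the unit circle, i.e. |z| > 1 for every root.
Set 1 + (-0.221) z + (-0.293) z^2 = 0, i.e. a z^2 + b z + c = 0 with a = -0.293, b = -0.221, c = 1.
Discriminant D = b^2 - 4ac = (-0.221)^2 - 4*(-0.293)*1 = 0.048841 - (-1.172) = 1.220841.
D >= 0, so the roots are real: z = (-b +/- sqrt(D)) / (2a) = (0.221 +/- 1.104917) / (-0.586).
  z_1 = (0.221 + 1.104917) / (-0.586) = -2.2627,   |z_1| = 2.2627.
  z_2 = (0.221 - 1.104917) / (-0.586) = 1.5084,   |z_2| = 1.5084.
Moduli of all roots: 2.2627, 1.5084.
All moduli strictly greater than 1? Yes.
Verdict: Invertible.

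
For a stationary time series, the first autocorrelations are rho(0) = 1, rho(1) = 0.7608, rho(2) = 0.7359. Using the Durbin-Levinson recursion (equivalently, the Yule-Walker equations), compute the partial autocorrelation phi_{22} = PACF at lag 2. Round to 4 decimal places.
\phi_{22} = 0.3730

The PACF at lag k is phi_{kk}, the last component of the solution
to the Yule-Walker system G_k phi = r_k where
  (G_k)_{ij} = rho(|i - j|), (r_k)_i = rho(i), i,j = 1..k.
Equivalently, Durbin-Levinson gives phi_{kk} iteratively:
  phi_{11} = rho(1)
  phi_{kk} = [rho(k) - sum_{j=1..k-1} phi_{k-1,j} rho(k-j)]
            / [1 - sum_{j=1..k-1} phi_{k-1,j} rho(j)],
  phi_{k,j} = phi_{k-1,j} - phi_{kk} phi_{k-1,k-j},  j = 1..k-1.
Step k = 1:
  phi_11 = rho(1) = 0.7608.
Step k = 2:
  phi_22 = [rho(2) - phi_11 rho(1)] / [1 - phi_11 rho(1)] = [0.7359 - (0.7608)(0.7608)] / [1 - (0.7608)(0.7608)]
         = 0.15708336 / 0.42118336 = 0.373.
Therefore phi_{22} = 0.3730.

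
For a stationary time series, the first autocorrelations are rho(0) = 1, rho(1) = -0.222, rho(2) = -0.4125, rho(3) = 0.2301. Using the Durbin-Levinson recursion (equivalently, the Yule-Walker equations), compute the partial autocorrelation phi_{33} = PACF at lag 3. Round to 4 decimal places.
\phi_{33} = -0.0190

The PACF at lag k is phi_{kk}, the last component of the solution
to the Yule-Walker system G_k phi = r_k where
  (G_k)_{ij} = rho(|i - j|), (r_k)_i = rho(i), i,j = 1..k.
Equivalently, Durbin-Levinson gives phi_{kk} iteratively:
  phi_{11} = rho(1)
  phi_{kk} = [rho(k) - sum_{j=1..k-1} phi_{k-1,j} rho(k-j)]
            / [1 - sum_{j=1..k-1} phi_{k-1,j} rho(j)],
  phi_{k,j} = phi_{k-1,j} - phi_{kk} phi_{k-1,k-j},  j = 1..k-1.
Step k = 1:
  phi_11 = rho(1) = -0.222.
Step k = 2:
  phi_22 = [rho(2) - phi_11 rho(1)] / [1 - phi_11 rho(1)] = [-0.4125 - (-0.222)(-0.222)] / [1 - (-0.222)(-0.222)]
         = -0.461784 / 0.950716 = -0.485722.
  Update: phi_21 = phi_11 - phi_22 phi_11 = -0.222 - (-0.485722)(-0.222) = -0.32983.
Step k = 3:
  phi_33 = [rho(3) - phi_21 rho(2) - phi_22 rho(1)] / [1 - phi_21 rho(1) - phi_22 rho(2)]
    numerator   = 0.2301 - (-0.32983)(-0.4125) - (-0.485722)(-0.222) = -0.01378538
    denominator = 1 - (-0.32983)(-0.222) - (-0.485722)(-0.4125) = 0.7264172
  phi_33 = -0.01378538 / 0.7264172 = -0.019.
Therefore phi_{33} = -0.0190.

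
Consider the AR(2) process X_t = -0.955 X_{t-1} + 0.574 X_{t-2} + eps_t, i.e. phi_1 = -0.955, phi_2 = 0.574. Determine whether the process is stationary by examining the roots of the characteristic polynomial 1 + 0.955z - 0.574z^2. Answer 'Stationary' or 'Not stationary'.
\text{Not stationary}

The AR(p) characteristic polynomial is P(z) = 1 + 0.955z - 0.574z^2.
Stationarity requires all roots to lie outside the unit circle, i.e. |z| > 1 for every root.
Set 1 + (0.955) z + (-0.574) z^2 = 0, i.e. a z^2 + b z + c = 0 with a = -0.574, b = 0.955, c = 1.
Discriminant D = b^2 - 4ac = (0.955)^2 - 4*(-0.574)*1 = 0.912025 - (-2.296) = 3.208025.
D >= 0, so the roots are real: z = (-b +/- sqrt(D)) / (2a) = (-0.955 +/- 1.791096) / (-1.148).
  z_1 = (-0.955 + 1.791096) / (-1.148) = -0.7283,   |z_1| = 0.7283.
  z_2 = (-0.955 - 1.791096) / (-1.148) = 2.3921,   |z_2| = 2.3921.
Moduli of all roots: 0.7283, 2.3921.
All moduli strictly greater than 1? No.
Verdict: Not stationary.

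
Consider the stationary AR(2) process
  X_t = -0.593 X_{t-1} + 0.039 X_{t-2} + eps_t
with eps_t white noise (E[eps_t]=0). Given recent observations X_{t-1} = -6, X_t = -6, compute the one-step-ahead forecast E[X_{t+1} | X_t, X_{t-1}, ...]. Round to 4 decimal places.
E[X_{t+1} \mid \mathcal F_t] = 3.3240

For an AR(p) model X_t = c + sum_i phi_i X_{t-i} + eps_t, the
one-step-ahead conditional mean is
  E[X_{t+1} | X_t, ...] = c + sum_i phi_i X_{t+1-i}.
Substitute known values:
  E[X_{t+1} | ...] = (-0.593) * (-6) + (0.039) * (-6)
                   = 3.3240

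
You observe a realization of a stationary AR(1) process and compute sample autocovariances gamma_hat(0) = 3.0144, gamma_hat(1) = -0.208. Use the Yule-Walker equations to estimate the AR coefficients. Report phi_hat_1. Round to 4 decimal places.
\hat\phi_{1} = -0.0690

The Yule-Walker equations for an AR(p) process read, in matrix form,
  Gamma_p phi = r_p,   with   (Gamma_p)_{ij} = gamma(|i - j|),
                       (r_p)_i = gamma(i),   i,j = 1..p.
Substitute the sample gammas (Toeplitz matrix and right-hand side of size 1):
  Gamma_p = [[3.0144]]
  r_p     = [-0.208]
With p = 1 this is the single equation gamma(0) phi_1 = gamma(1):
  phi_hat_1 = gamma(1) / gamma(0) = -0.208 / 3.0144 = -0.0690.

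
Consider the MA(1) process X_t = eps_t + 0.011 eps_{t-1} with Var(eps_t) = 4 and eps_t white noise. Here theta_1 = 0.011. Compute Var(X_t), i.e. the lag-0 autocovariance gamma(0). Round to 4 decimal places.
\gamma(0) = 4.0005

For an MA(q) process X_t = eps_t + sum_i theta_i eps_{t-i} with
Var(eps_t) = sigma^2, the variance is
  gamma(0) = sigma^2 * (1 + sum_i theta_i^2).
  sum_i theta_i^2 = (0.011)^2 = 0.000121.
  gamma(0) = 4 * (1 + 0.000121) = 4 * 1.000121 = 4.000484, which rounds to 4.0005.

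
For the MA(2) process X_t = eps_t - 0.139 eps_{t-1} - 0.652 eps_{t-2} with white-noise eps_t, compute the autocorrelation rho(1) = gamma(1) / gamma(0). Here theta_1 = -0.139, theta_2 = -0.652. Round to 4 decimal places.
\rho(1) = -0.0335

For an MA(q) process with theta_0 = 1, the autocovariance is
  gamma(k) = sigma^2 * sum_{i=0..q-k} theta_i * theta_{i+k},
and rho(k) = gamma(k) / gamma(0). Sigma^2 cancels.
  numerator   = (1)*(-0.139) + (-0.139)*(-0.652) = -0.048372.
  denominator = (1)^2 + (-0.139)^2 + (-0.652)^2 = 1.444425.
  rho(1) = -0.048372 / 1.444425 = -0.0335.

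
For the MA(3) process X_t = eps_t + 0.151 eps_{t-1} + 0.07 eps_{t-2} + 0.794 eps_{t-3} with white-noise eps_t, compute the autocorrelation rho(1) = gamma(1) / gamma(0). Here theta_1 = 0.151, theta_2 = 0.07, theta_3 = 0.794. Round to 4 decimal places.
\rho(1) = 0.1310

For an MA(q) process with theta_0 = 1, the autocovariance is
  gamma(k) = sigma^2 * sum_{i=0..q-k} theta_i * theta_{i+k},
and rho(k) = gamma(k) / gamma(0). Sigma^2 cancels.
  numerator   = (1)*(0.151) + (0.151)*(0.07) + (0.07)*(0.794) = 0.21715.
  denominator = (1)^2 + (0.151)^2 + (0.07)^2 + (0.794)^2 = 1.658137.
  rho(1) = 0.21715 / 1.658137 = 0.1310.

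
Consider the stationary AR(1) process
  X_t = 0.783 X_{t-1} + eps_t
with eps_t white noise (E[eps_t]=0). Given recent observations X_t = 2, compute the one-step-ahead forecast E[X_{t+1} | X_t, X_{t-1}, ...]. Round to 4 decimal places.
E[X_{t+1} \mid \mathcal F_t] = 1.5660

For an AR(p) model X_t = c + sum_i phi_i X_{t-i} + eps_t, the
one-step-ahead conditional mean is
  E[X_{t+1} | X_t, ...] = c + sum_i phi_i X_{t+1-i}.
Substitute known values:
  E[X_{t+1} | ...] = (0.783) * (2)
                   = 1.5660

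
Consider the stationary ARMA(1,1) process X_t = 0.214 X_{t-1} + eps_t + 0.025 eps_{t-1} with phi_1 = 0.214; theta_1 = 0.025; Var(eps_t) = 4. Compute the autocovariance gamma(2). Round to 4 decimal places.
\gamma(2) = 0.2155

Multiply the model equation by X_{t-k} and take expectations. With theta_0 = psi_0 = 1 and psi_j the MA(infinity) weights, this gives
  gamma(k) - sum_i phi_i gamma(k-i) = c_k,
  c_k = sigma^2 * sum_{j=k..q} theta_j psi_{j-k}   (c_k = 0 for k > q),
using gamma(-m) = gamma(m).
psi-weights needed (psi_j = theta_j + sum_i phi_i psi_{j-i}):
  psi_1 = theta_1 + phi_1 = 0.025 + (0.214) = 0.239
Right-hand sides:
  c_0 = sigma^2 (1 + theta_1 psi_1) = 4 * (1 + (0.025)(0.239)) = 4 * 1.005975 = 4.0239
  c_1 = sigma^2 theta_1 = 4 * (0.025) = 0.1
  c_2 = 0
Equations for k = 0 and k = 1 (AR order 1):
  gamma(0) = phi_1 gamma(1) + c_0
  gamma(1) = phi_1 gamma(0) + c_1
Substituting the second into the first: gamma(0) (1 - phi_1^2) = c_0 + phi_1 c_1, so
  gamma(0) = (c_0 + phi_1 c_1) / (1 - phi_1^2) = (4.0239 + (0.214)(0.1)) / (1 - (0.214)^2) = 4.0453 / 0.954204 = 4.23945.
  gamma(1) = phi_1 gamma(0) + c_1 = (0.214)(4.23945) + (0.1) = 1.007242.
For k = 2 (> q): gamma(2) = phi_1 gamma(1) = (0.214)(1.007242) = 0.21555.
Therefore gamma(2) = 0.2155 (to 4 decimal places).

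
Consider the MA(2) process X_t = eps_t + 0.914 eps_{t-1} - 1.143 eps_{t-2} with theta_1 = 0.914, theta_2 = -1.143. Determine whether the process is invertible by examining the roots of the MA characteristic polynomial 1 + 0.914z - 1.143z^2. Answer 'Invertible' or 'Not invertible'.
\text{Not invertible}

The MA(q) characteristic polynomial is P(z) = 1 + 0.914z - 1.143z^2.
Invertibility requires all roots to lie outside the unit circle, i.e. |z| > 1 for every root.
Set 1 + (0.914) z + (-1.143) z^2 = 0, i.e. a z^2 + b z + c = 0 with a = -1.143, b = 0.914, c = 1.
Discriminant D = b^2 - 4ac = (0.914)^2 - 4*(-1.143)*1 = 0.835396 - (-4.572) = 5.407396.
D >= 0, so the roots are real: z = (-b +/- sqrt(D)) / (2a) = (-0.914 +/- 2.325381) / (-2.286).
  z_1 = (-0.914 + 2.325381) / (-2.286) = -0.6174,   |z_1| = 0.6174.
  z_2 = (-0.914 - 2.325381) / (-2.286) = 1.4171,   |z_2| = 1.4171.
Moduli of all roots: 0.6174, 1.4171.
All moduli strictly greater than 1? No.
Verdict: Not invertible.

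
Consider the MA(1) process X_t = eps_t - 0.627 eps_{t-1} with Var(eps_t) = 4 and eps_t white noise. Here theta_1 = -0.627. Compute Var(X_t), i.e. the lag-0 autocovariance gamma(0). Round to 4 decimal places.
\gamma(0) = 5.5725

For an MA(q) process X_t = eps_t + sum_i theta_i eps_{t-i} with
Var(eps_t) = sigma^2, the variance is
  gamma(0) = sigma^2 * (1 + sum_i theta_i^2).
  sum_i theta_i^2 = (-0.627)^2 = 0.393129.
  gamma(0) = 4 * (1 + 0.393129) = 4 * 1.393129 = 5.572516, which rounds to 5.5725.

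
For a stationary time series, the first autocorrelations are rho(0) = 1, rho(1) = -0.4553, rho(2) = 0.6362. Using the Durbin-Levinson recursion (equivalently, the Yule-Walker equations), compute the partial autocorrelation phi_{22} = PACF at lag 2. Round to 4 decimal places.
\phi_{22} = 0.5411

The PACF at lag k is phi_{kk}, the last component of the solution
to the Yule-Walker system G_k phi = r_k where
  (G_k)_{ij} = rho(|i - j|), (r_k)_i = rho(i), i,j = 1..k.
Equivalently, Durbin-Levinson gives phi_{kk} iteratively:
  phi_{11} = rho(1)
  phi_{kk} = [rho(k) - sum_{j=1..k-1} phi_{k-1,j} rho(k-j)]
            / [1 - sum_{j=1..k-1} phi_{k-1,j} rho(j)],
  phi_{k,j} = phi_{k-1,j} - phi_{kk} phi_{k-1,k-j},  j = 1..k-1.
Step k = 1:
  phi_11 = rho(1) = -0.4553.
Step k = 2:
  phi_22 = [rho(2) - phi_11 rho(1)] / [1 - phi_11 rho(1)] = [0.6362 - (-0.4553)(-0.4553)] / [1 - (-0.4553)(-0.4553)]
         = 0.42890191 / 0.79270191 = 0.5411.
Therefore phi_{22} = 0.5411.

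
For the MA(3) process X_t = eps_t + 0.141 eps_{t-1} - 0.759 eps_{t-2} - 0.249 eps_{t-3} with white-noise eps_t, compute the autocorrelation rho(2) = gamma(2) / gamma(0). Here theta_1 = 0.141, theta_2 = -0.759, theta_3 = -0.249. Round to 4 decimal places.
\rho(2) = -0.4790

For an MA(q) process with theta_0 = 1, the autocovariance is
  gamma(k) = sigma^2 * sum_{i=0..q-k} theta_i * theta_{i+k},
and rho(k) = gamma(k) / gamma(0). Sigma^2 cancels.
  numerator   = (1)*(-0.759) + (0.141)*(-0.249) = -0.794109.
  denominator = (1)^2 + (0.141)^2 + (-0.759)^2 + (-0.249)^2 = 1.657963.
  rho(2) = -0.794109 / 1.657963 = -0.4790.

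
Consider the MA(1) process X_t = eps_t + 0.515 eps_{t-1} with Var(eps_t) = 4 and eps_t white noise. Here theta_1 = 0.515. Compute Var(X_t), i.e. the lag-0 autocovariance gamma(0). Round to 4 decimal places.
\gamma(0) = 5.0609

For an MA(q) process X_t = eps_t + sum_i theta_i eps_{t-i} with
Var(eps_t) = sigma^2, the variance is
  gamma(0) = sigma^2 * (1 + sum_i theta_i^2).
  sum_i theta_i^2 = (0.515)^2 = 0.265225.
  gamma(0) = 4 * (1 + 0.265225) = 4 * 1.265225 = 5.0609.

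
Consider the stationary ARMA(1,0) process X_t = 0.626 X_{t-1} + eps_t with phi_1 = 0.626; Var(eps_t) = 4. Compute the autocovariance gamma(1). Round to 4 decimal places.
\gamma(1) = 4.1176

Multiply the model equation by X_{t-k} and take expectations. With theta_0 = psi_0 = 1 and psi_j the MA(infinity) weights, this gives
  gamma(k) - sum_i phi_i gamma(k-i) = c_k,
  c_k = sigma^2 * sum_{j=k..q} theta_j psi_{j-k}   (c_k = 0 for k > q),
using gamma(-m) = gamma(m).
Pure AR (q = 0): c_0 = sigma^2 = 4, c_k = 0 for k >= 1.
Equations for k = 0 and k = 1 (AR order 1):
  gamma(0) = phi_1 gamma(1) + c_0
  gamma(1) = phi_1 gamma(0) + c_1
Substituting the second into the first: gamma(0) (1 - phi_1^2) = c_0 + phi_1 c_1, so
  gamma(0) = c_0 / (1 - phi_1^2) = 4 / (1 - (0.626)^2) = 4 / 0.608124 = 6.577606.
  gamma(1) = phi_1 gamma(0) = (0.626)(6.577606) = 4.117581.
Therefore gamma(1) = 4.1176 (to 4 decimal places).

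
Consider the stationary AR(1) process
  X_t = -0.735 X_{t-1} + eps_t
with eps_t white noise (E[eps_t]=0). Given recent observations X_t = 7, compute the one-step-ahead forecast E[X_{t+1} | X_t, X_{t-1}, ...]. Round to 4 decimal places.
E[X_{t+1} \mid \mathcal F_t] = -5.1450

For an AR(p) model X_t = c + sum_i phi_i X_{t-i} + eps_t, the
one-step-ahead conditional mean is
  E[X_{t+1} | X_t, ...] = c + sum_i phi_i X_{t+1-i}.
Substitute known values:
  E[X_{t+1} | ...] = (-0.735) * (7)
                   = -5.1450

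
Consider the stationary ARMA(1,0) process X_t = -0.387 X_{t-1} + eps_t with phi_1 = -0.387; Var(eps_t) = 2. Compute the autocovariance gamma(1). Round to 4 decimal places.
\gamma(1) = -0.9103

Multiply the model equation by X_{t-k} and take expectations. With theta_0 = psi_0 = 1 and psi_j the MA(infinity) weights, this gives
  gamma(k) - sum_i phi_i gamma(k-i) = c_k,
  c_k = sigma^2 * sum_{j=k..q} theta_j psi_{j-k}   (c_k = 0 for k > q),
using gamma(-m) = gamma(m).
Pure AR (q = 0): c_0 = sigma^2 = 2, c_k = 0 for k >= 1.
Equations for k = 0 and k = 1 (AR order 1):
  gamma(0) = phi_1 gamma(1) + c_0
  gamma(1) = phi_1 gamma(0) + c_1
Substituting the second into the first: gamma(0) (1 - phi_1^2) = c_0 + phi_1 c_1, so
  gamma(0) = c_0 / (1 - phi_1^2) = 2 / (1 - (-0.387)^2) = 2 / 0.850231 = 2.352302.
  gamma(1) = phi_1 gamma(0) = (-0.387)(2.352302) = -0.910341.
Therefore gamma(1) = -0.9103 (to 4 decimal places).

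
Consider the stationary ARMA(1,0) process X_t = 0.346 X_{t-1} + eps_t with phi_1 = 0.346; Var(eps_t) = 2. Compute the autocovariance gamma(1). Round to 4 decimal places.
\gamma(1) = 0.7861

Multiply the model equation by X_{t-k} and take expectations. With theta_0 = psi_0 = 1 and psi_j the MA(infinity) weights, this gives
  gamma(k) - sum_i phi_i gamma(k-i) = c_k,
  c_k = sigma^2 * sum_{j=k..q} theta_j psi_{j-k}   (c_k = 0 for k > q),
using gamma(-m) = gamma(m).
Pure AR (q = 0): c_0 = sigma^2 = 2, c_k = 0 for k >= 1.
Equations for k = 0 and k = 1 (AR order 1):
  gamma(0) = phi_1 gamma(1) + c_0
  gamma(1) = phi_1 gamma(0) + c_1
Substituting the second into the first: gamma(0) (1 - phi_1^2) = c_0 + phi_1 c_1, so
  gamma(0) = c_0 / (1 - phi_1^2) = 2 / (1 - (0.346)^2) = 2 / 0.880284 = 2.271994.
  gamma(1) = phi_1 gamma(0) = (0.346)(2.271994) = 0.78611.
Therefore gamma(1) = 0.7861 (to 4 decimal places).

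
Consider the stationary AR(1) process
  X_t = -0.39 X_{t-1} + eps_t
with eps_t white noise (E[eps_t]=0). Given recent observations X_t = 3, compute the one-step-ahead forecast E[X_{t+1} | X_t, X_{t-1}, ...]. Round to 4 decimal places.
E[X_{t+1} \mid \mathcal F_t] = -1.1700

For an AR(p) model X_t = c + sum_i phi_i X_{t-i} + eps_t, the
one-step-ahead conditional mean is
  E[X_{t+1} | X_t, ...] = c + sum_i phi_i X_{t+1-i}.
Substitute known values:
  E[X_{t+1} | ...] = (-0.39) * (3)
                   = -1.1700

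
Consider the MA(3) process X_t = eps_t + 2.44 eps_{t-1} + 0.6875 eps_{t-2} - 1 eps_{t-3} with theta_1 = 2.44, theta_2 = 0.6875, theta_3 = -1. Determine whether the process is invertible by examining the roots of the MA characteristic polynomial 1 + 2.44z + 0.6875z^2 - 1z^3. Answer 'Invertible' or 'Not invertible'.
\text{Not invertible}

The MA(q) characteristic polynomial is P(z) = 1 + 2.44z + 0.6875z^2 - 1z^3.
Invertibility requires all roots to lie outside the unit circle, i.e. |z| > 1 for every root.
Degree 3: look for a simple real root z0 first, then factor out (1 - z/z0) and solve the remaining quadratic.
Testing z0 = -0.8: P(-0.8) = 1 + (2.44)(-0.8) + (0.6875)(-0.8)^2 + (-1)(-0.8)^3
  = 1 + (-1.952) + (0.44) + (0.512) = 0.  So z_0 = -0.8 is a root, |z_0| = 0.8.
Divide out the factor (1 + 1.25 z) = (1 - z/z0) (since 1/z0 = -1.25):
  P(z) = (1 + 1.25 z)(1 + (1.19) z + (-0.8) z^2)
  [check: z-coef 1.19 - (-1.25) = 2.44; z^2-coef -0.8 - (-1.25)(1.19) = 0.6875; z^3-coef -(-1.25)(-0.8) = -1.]
Remaining roots from the quadratic factor 1 + (1.19) z + (-0.8) z^2:
  Set 1 + (1.19) z + (-0.8) z^2 = 0, i.e. a z^2 + b z + c = 0 with a = -0.8, b = 1.19, c = 1.
  Discriminant D = b^2 - 4ac = (1.19)^2 - 4*(-0.8)*1 = 1.4161 - (-3.2) = 4.6161.
  D >= 0, so the roots are real: z = (-b +/- sqrt(D)) / (2a) = (-1.19 +/- 2.148511) / (-1.6).
    z_1 = (-1.19 + 2.148511) / (-1.6) = -0.5991,   |z_1| = 0.5991.
    z_2 = (-1.19 - 2.148511) / (-1.6) = 2.0866,   |z_2| = 2.0866.
Moduli of all roots: 0.8000, 0.5991, 2.0866.
All moduli strictly greater than 1? No.
Verdict: Not invertible.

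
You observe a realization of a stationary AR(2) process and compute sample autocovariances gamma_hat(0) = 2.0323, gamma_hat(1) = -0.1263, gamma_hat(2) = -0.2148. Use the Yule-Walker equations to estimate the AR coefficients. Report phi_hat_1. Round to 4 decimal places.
\hat\phi_{1} = -0.0690

The Yule-Walker equations for an AR(p) process read, in matrix form,
  Gamma_p phi = r_p,   with   (Gamma_p)_{ij} = gamma(|i - j|),
                       (r_p)_i = gamma(i),   i,j = 1..p.
Substitute the sample gammas (Toeplitz matrix and right-hand side of size 2):
  Gamma_p = [[2.0323, -0.1263], [-0.1263, 2.0323]]
  r_p     = [-0.1263, -0.2148]
Written out:
  2.0323 phi_1 - 0.1263 phi_2 = -0.1263
  -0.1263 phi_1 + 2.0323 phi_2 = -0.2148
Solve by Cramer's rule:
  det = gamma(0)^2 - gamma(1)^2 = (2.0323)^2 - (-0.1263)^2 = 4.13024329 - 0.01595169 = 4.1142916
  phi_hat_1 = [gamma(1) gamma(0) - gamma(1) gamma(2)] / det = [(-0.1263)(2.0323) - (-0.1263)(-0.2148)] / 4.1142916 = -0.28380873 / 4.1142916 = -0.069
  phi_hat_2 = [gamma(0) gamma(2) - gamma(1)^2] / det = [(2.0323)(-0.2148) - (-0.1263)^2] / 4.1142916 = -0.45248973 / 4.1142916 = -0.11
So phi_hat = [-0.0690, -0.1100].
Therefore phi_hat_1 = -0.0690.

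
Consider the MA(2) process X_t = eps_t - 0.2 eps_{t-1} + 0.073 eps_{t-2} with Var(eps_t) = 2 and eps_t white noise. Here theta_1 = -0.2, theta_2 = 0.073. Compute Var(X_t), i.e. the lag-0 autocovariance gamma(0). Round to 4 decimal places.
\gamma(0) = 2.0907

For an MA(q) process X_t = eps_t + sum_i theta_i eps_{t-i} with
Var(eps_t) = sigma^2, the variance is
  gamma(0) = sigma^2 * (1 + sum_i theta_i^2).
  sum_i theta_i^2 = (-0.2)^2 + (0.073)^2 = 0.04 + 0.005329 = 0.045329.
  gamma(0) = 2 * (1 + 0.045329) = 2 * 1.045329 = 2.090658, which rounds to 2.0907.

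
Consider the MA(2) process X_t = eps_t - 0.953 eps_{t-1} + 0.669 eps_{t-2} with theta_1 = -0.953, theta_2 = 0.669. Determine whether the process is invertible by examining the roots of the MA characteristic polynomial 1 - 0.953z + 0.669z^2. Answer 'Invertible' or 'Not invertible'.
\text{Invertible}

The MA(q) characteristic polynomial is P(z) = 1 - 0.953z + 0.669z^2.
Invertibility requires all roots to lie outside the unit circle, i.e. |z| > 1 for every root.
Set 1 + (-0.953) z + (0.669) z^2 = 0, i.e. a z^2 + b z + c = 0 with a = 0.669, b = -0.953, c = 1.
Discriminant D = b^2 - 4ac = (-0.953)^2 - 4*(0.669)*1 = 0.908209 - (2.676) = -1.767791.
D < 0, so the roots are the complex-conjugate pair z = (-b +/- i sqrt(-D)) / (2a) = 0.7123 +/- 0.9937i.
For a conjugate pair |z|^2 = z * conj(z) = (product of roots) = c/a = 1/(0.669) = 1.494768, so |z| = sqrt(1.494768) = 1.2226 for both roots.
Moduli of all roots: 1.2226, 1.2226.
All moduli strictly greater than 1? Yes.
Verdict: Invertible.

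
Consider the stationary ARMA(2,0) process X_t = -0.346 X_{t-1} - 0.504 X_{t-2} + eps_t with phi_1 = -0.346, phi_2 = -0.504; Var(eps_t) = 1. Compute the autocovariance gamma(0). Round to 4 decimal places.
\gamma(0) = 1.4154

Multiply the model equation by X_{t-k} and take expectations. With theta_0 = psi_0 = 1 and psi_j the MA(infinity) weights, this gives
  gamma(k) - sum_i phi_i gamma(k-i) = c_k,
  c_k = sigma^2 * sum_{j=k..q} theta_j psi_{j-k}   (c_k = 0 for k > q),
using gamma(-m) = gamma(m).
Pure AR (q = 0): c_0 = sigma^2 = 1, c_k = 0 for k >= 1.
Equations for k = 0, 1, 2 (AR order 2, c_2 = 0):
  (E0) gamma(0) = phi_1 gamma(1) + phi_2 gamma(2) + c_0
  (E1) gamma(1) = phi_1 gamma(0) + phi_2 gamma(1) + c_1
  (E2) gamma(2) = phi_1 gamma(1) + phi_2 gamma(0)
From (E1): gamma(1) = A gamma(0) + B with
  A = phi_1 / (1 - phi_2) = -0.346 / 1.504 = -0.230053,   B = c_1 / (1 - phi_2) = 0 / 1.504 = 0.
Insert (E2) into (E0): gamma(0) (1 - phi_2^2) = phi_1 (1 + phi_2) gamma(1) + c_0.
  phi_1 (1 + phi_2) = (-0.346)(0.496) = -0.171616,   1 - phi_2^2 = 0.745984.
Replace gamma(1) by A gamma(0) + B and collect gamma(0):
  gamma(0) [0.745984 - (-0.171616)(-0.230053)] = c_0 = 1
  gamma(0) * 0.706503 = 1
  gamma(0) = 1 / 0.706503 = 1.415422.
Therefore gamma(0) = 1.4154 (to 4 decimal places).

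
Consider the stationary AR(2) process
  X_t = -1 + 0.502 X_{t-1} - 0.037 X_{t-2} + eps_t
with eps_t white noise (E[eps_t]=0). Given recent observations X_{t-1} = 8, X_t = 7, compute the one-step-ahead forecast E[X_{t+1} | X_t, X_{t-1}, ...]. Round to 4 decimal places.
E[X_{t+1} \mid \mathcal F_t] = 2.2180

For an AR(p) model X_t = c + sum_i phi_i X_{t-i} + eps_t, the
one-step-ahead conditional mean is
  E[X_{t+1} | X_t, ...] = c + sum_i phi_i X_{t+1-i}.
Substitute known values:
  E[X_{t+1} | ...] = -1 + (0.502) * (7) + (-0.037) * (8)
                   = 2.2180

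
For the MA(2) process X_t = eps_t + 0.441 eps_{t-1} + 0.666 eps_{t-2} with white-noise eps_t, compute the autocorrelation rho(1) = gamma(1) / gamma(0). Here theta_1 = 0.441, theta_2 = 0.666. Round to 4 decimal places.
\rho(1) = 0.4485

For an MA(q) process with theta_0 = 1, the autocovariance is
  gamma(k) = sigma^2 * sum_{i=0..q-k} theta_i * theta_{i+k},
and rho(k) = gamma(k) / gamma(0). Sigma^2 cancels.
  numerator   = (1)*(0.441) + (0.441)*(0.666) = 0.734706.
  denominator = (1)^2 + (0.441)^2 + (0.666)^2 = 1.638037.
  rho(1) = 0.734706 / 1.638037 = 0.4485.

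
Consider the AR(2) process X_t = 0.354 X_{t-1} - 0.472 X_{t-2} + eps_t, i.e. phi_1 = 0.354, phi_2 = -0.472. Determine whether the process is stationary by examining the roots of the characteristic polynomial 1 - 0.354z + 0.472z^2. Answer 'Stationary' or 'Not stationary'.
\text{Stationary}

The AR(p) characteristic polynomial is P(z) = 1 - 0.354z + 0.472z^2.
Stationarity requires all roots to lie outside the unit circle, i.e. |z| > 1 for every root.
Set 1 + (-0.354) z + (0.472) z^2 = 0, i.e. a z^2 + b z + c = 0 with a = 0.472, b = -0.354, c = 1.
Discriminant D = b^2 - 4ac = (-0.354)^2 - 4*(0.472)*1 = 0.125316 - (1.888) = -1.762684.
D < 0, so the roots are the complex-conjugate pair z = (-b +/- i sqrt(-D)) / (2a) = 0.375 +/- 1.4064i.
For a conjugate pair |z|^2 = z * conj(z) = (product of roots) = c/a = 1/(0.472) = 2.118644, so |z| = sqrt(2.118644) = 1.4556 for both roots.
Moduli of all roots: 1.4556, 1.4556.
All moduli strictly greater than 1? Yes.
Verdict: Stationary.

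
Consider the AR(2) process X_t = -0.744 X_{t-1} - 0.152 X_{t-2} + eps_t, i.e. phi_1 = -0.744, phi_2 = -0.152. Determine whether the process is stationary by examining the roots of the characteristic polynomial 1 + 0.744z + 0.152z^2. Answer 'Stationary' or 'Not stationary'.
\text{Stationary}

The AR(p) characteristic polynomial is P(z) = 1 + 0.744z + 0.152z^2.
Stationarity requires all roots to lie outside the unit circle, i.e. |z| > 1 for every root.
Set 1 + (0.744) z + (0.152) z^2 = 0, i.e. a z^2 + b z + c = 0 with a = 0.152, b = 0.744, c = 1.
Discriminant D = b^2 - 4ac = (0.744)^2 - 4*(0.152)*1 = 0.553536 - (0.608) = -0.054464.
D < 0, so the roots are the complex-conjugate pair z = (-b +/- i sqrt(-D)) / (2a) = -2.4474 +/- 0.7677i.
For a conjugate pair |z|^2 = z * conj(z) = (product of roots) = c/a = 1/(0.152) = 6.578947, so |z| = sqrt(6.578947) = 2.5649 for both roots.
Moduli of all roots: 2.5649, 2.5649.
All moduli strictly greater than 1? Yes.
Verdict: Stationary.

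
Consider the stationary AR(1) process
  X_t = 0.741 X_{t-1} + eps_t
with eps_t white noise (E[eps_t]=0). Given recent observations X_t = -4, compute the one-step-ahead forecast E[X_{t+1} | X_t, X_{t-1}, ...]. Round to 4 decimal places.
E[X_{t+1} \mid \mathcal F_t] = -2.9640

For an AR(p) model X_t = c + sum_i phi_i X_{t-i} + eps_t, the
one-step-ahead conditional mean is
  E[X_{t+1} | X_t, ...] = c + sum_i phi_i X_{t+1-i}.
Substitute known values:
  E[X_{t+1} | ...] = (0.741) * (-4)
                   = -2.9640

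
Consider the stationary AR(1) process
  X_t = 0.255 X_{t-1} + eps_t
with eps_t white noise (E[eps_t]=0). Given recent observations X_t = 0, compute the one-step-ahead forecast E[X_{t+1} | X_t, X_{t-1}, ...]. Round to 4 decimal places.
E[X_{t+1} \mid \mathcal F_t] = 0.0000

For an AR(p) model X_t = c + sum_i phi_i X_{t-i} + eps_t, the
one-step-ahead conditional mean is
  E[X_{t+1} | X_t, ...] = c + sum_i phi_i X_{t+1-i}.
Substitute known values:
  E[X_{t+1} | ...] = (0.255) * (0)
                   = 0.0000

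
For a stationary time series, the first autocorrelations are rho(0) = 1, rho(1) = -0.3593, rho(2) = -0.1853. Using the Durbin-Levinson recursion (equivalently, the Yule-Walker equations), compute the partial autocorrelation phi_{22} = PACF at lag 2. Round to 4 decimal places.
\phi_{22} = -0.3610

The PACF at lag k is phi_{kk}, the last component of the solution
to the Yule-Walker system G_k phi = r_k where
  (G_k)_{ij} = rho(|i - j|), (r_k)_i = rho(i), i,j = 1..k.
Equivalently, Durbin-Levinson gives phi_{kk} iteratively:
  phi_{11} = rho(1)
  phi_{kk} = [rho(k) - sum_{j=1..k-1} phi_{k-1,j} rho(k-j)]
            / [1 - sum_{j=1..k-1} phi_{k-1,j} rho(j)],
  phi_{k,j} = phi_{k-1,j} - phi_{kk} phi_{k-1,k-j},  j = 1..k-1.
Step k = 1:
  phi_11 = rho(1) = -0.3593.
Step k = 2:
  phi_22 = [rho(2) - phi_11 rho(1)] / [1 - phi_11 rho(1)] = [-0.1853 - (-0.3593)(-0.3593)] / [1 - (-0.3593)(-0.3593)]
         = -0.31439649 / 0.87090351 = -0.361.
Therefore phi_{22} = -0.3610.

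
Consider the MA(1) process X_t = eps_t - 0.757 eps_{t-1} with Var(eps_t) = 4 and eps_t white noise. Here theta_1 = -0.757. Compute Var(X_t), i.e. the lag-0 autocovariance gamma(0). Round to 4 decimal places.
\gamma(0) = 6.2922

For an MA(q) process X_t = eps_t + sum_i theta_i eps_{t-i} with
Var(eps_t) = sigma^2, the variance is
  gamma(0) = sigma^2 * (1 + sum_i theta_i^2).
  sum_i theta_i^2 = (-0.757)^2 = 0.573049.
  gamma(0) = 4 * (1 + 0.573049) = 4 * 1.573049 = 6.292196, which rounds to 6.2922.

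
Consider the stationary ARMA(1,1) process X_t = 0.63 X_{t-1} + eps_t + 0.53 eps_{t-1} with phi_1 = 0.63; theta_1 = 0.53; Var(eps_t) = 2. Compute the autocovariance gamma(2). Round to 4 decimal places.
\gamma(2) = 3.2327

Multiply the model equation by X_{t-k} and take expectations. With theta_0 = psi_0 = 1 and psi_j the MA(infinity) weights, this gives
  gamma(k) - sum_i phi_i gamma(k-i) = c_k,
  c_k = sigma^2 * sum_{j=k..q} theta_j psi_{j-k}   (c_k = 0 for k > q),
using gamma(-m) = gamma(m).
psi-weights needed (psi_j = theta_j + sum_i phi_i psi_{j-i}):
  psi_1 = theta_1 + phi_1 = 0.53 + (0.63) = 1.16
Right-hand sides:
  c_0 = sigma^2 (1 + theta_1 psi_1) = 2 * (1 + (0.53)(1.16)) = 2 * 1.6148 = 3.2296
  c_1 = sigma^2 theta_1 = 2 * (0.53) = 1.06
  c_2 = 0
Equations for k = 0 and k = 1 (AR order 1):
  gamma(0) = phi_1 gamma(1) + c_0
  gamma(1) = phi_1 gamma(0) + c_1
Substituting the second into the first: gamma(0) (1 - phi_1^2) = c_0 + phi_1 c_1, so
  gamma(0) = (c_0 + phi_1 c_1) / (1 - phi_1^2) = (3.2296 + (0.63)(1.06)) / (1 - (0.63)^2) = 3.8974 / 0.6031 = 6.462278.
  gamma(1) = phi_1 gamma(0) + c_1 = (0.63)(6.462278) + (1.06) = 5.131235.
For k = 2 (> q): gamma(2) = phi_1 gamma(1) = (0.63)(5.131235) = 3.232678.
Therefore gamma(2) = 3.2327 (to 4 decimal places).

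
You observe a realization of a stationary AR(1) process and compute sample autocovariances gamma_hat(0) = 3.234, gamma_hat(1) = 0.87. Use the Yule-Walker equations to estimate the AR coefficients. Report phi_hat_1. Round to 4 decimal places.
\hat\phi_{1} = 0.2690

The Yule-Walker equations for an AR(p) process read, in matrix form,
  Gamma_p phi = r_p,   with   (Gamma_p)_{ij} = gamma(|i - j|),
                       (r_p)_i = gamma(i),   i,j = 1..p.
Substitute the sample gammas (Toeplitz matrix and right-hand side of size 1):
  Gamma_p = [[3.234]]
  r_p     = [0.87]
With p = 1 this is the single equation gamma(0) phi_1 = gamma(1):
  phi_hat_1 = gamma(1) / gamma(0) = 0.87 / 3.234 = 0.2690.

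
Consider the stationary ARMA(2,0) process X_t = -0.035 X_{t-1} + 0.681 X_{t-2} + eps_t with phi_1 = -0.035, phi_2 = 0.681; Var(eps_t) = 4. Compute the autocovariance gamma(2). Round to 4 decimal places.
\gamma(2) = 5.1707

Multiply the model equation by X_{t-k} and take expectations. With theta_0 = psi_0 = 1 and psi_j the MA(infinity) weights, this gives
  gamma(k) - sum_i phi_i gamma(k-i) = c_k,
  c_k = sigma^2 * sum_{j=k..q} theta_j psi_{j-k}   (c_k = 0 for k > q),
using gamma(-m) = gamma(m).
Pure AR (q = 0): c_0 = sigma^2 = 4, c_k = 0 for k >= 1.
Equations for k = 0, 1, 2 (AR order 2, c_2 = 0):
  (E0) gamma(0) = phi_1 gamma(1) + phi_2 gamma(2) + c_0
  (E1) gamma(1) = phi_1 gamma(0) + phi_2 gamma(1) + c_1
  (E2) gamma(2) = phi_1 gamma(1) + phi_2 gamma(0)
From (E1): gamma(1) = A gamma(0) + B with
  A = phi_1 / (1 - phi_2) = -0.035 / 0.319 = -0.109718,   B = c_1 / (1 - phi_2) = 0 / 0.319 = 0.
Insert (E2) into (E0): gamma(0) (1 - phi_2^2) = phi_1 (1 + phi_2) gamma(1) + c_0.
  phi_1 (1 + phi_2) = (-0.035)(1.681) = -0.058835,   1 - phi_2^2 = 0.536239.
Replace gamma(1) by A gamma(0) + B and collect gamma(0):
  gamma(0) [0.536239 - (-0.058835)(-0.109718)] = c_0 = 4
  gamma(0) * 0.529784 = 4
  gamma(0) = 4 / 0.529784 = 7.55025.
  gamma(1) = A gamma(0) = (-0.109718)(7.55025) = -0.828397.
  gamma(2) = phi_1 gamma(1) + phi_2 gamma(0) = (-0.035)(-0.828397) + (0.681)(7.55025) = 5.170714.
Therefore gamma(2) = 5.1707 (to 4 decimal places).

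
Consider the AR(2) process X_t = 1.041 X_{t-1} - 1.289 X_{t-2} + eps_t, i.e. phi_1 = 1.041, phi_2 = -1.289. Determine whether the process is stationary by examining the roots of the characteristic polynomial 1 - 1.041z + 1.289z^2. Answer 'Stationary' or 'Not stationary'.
\text{Not stationary}

The AR(p) characteristic polynomial is P(z) = 1 - 1.041z + 1.289z^2.
Stationarity requires all roots to lie outside the unit circle, i.e. |z| > 1 for every root.
Set 1 + (-1.041) z + (1.289) z^2 = 0, i.e. a z^2 + b z + c = 0 with a = 1.289, b = -1.041, c = 1.
Discriminant D = b^2 - 4ac = (-1.041)^2 - 4*(1.289)*1 = 1.083681 - (5.156) = -4.072319.
D < 0, so the roots are the complex-conjugate pair z = (-b +/- i sqrt(-D)) / (2a) = 0.4038 +/- 0.7828i.
For a conjugate pair |z|^2 = z * conj(z) = (product of roots) = c/a = 1/(1.289) = 0.775795, so |z| = sqrt(0.775795) = 0.8808 for both roots.
Moduli of all roots: 0.8808, 0.8808.
All moduli strictly greater than 1? No.
Verdict: Not stationary.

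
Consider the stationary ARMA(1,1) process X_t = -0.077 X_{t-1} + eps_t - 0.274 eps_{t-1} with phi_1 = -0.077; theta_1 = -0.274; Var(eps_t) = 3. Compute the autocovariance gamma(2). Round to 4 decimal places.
\gamma(2) = 0.0833

Multiply the model equation by X_{t-k} and take expectations. With theta_0 = psi_0 = 1 and psi_j the MA(infinity) weights, this gives
  gamma(k) - sum_i phi_i gamma(k-i) = c_k,
  c_k = sigma^2 * sum_{j=k..q} theta_j psi_{j-k}   (c_k = 0 for k > q),
using gamma(-m) = gamma(m).
psi-weights needed (psi_j = theta_j + sum_i phi_i psi_{j-i}):
  psi_1 = theta_1 + phi_1 = -0.274 + (-0.077) = -0.351
Right-hand sides:
  c_0 = sigma^2 (1 + theta_1 psi_1) = 3 * (1 + (-0.274)(-0.351)) = 3 * 1.096174 = 3.288522
  c_1 = sigma^2 theta_1 = 3 * (-0.274) = -0.822
  c_2 = 0
Equations for k = 0 and k = 1 (AR order 1):
  gamma(0) = phi_1 gamma(1) + c_0
  gamma(1) = phi_1 gamma(0) + c_1
Substituting the second into the first: gamma(0) (1 - phi_1^2) = c_0 + phi_1 c_1, so
  gamma(0) = (c_0 + phi_1 c_1) / (1 - phi_1^2) = (3.288522 + (-0.077)(-0.822)) / (1 - (-0.077)^2) = 3.351816 / 0.994071 = 3.371807.
  gamma(1) = phi_1 gamma(0) + c_1 = (-0.077)(3.371807) + (-0.822) = -1.081629.
For k = 2 (> q): gamma(2) = phi_1 gamma(1) = (-0.077)(-1.081629) = 0.083285.
Therefore gamma(2) = 0.0833 (to 4 decimal places).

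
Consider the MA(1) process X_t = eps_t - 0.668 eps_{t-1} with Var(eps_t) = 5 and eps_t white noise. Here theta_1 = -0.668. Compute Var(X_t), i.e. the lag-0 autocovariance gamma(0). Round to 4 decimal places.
\gamma(0) = 7.2311

For an MA(q) process X_t = eps_t + sum_i theta_i eps_{t-i} with
Var(eps_t) = sigma^2, the variance is
  gamma(0) = sigma^2 * (1 + sum_i theta_i^2).
  sum_i theta_i^2 = (-0.668)^2 = 0.446224.
  gamma(0) = 5 * (1 + 0.446224) = 5 * 1.446224 = 7.23112, which rounds to 7.2311.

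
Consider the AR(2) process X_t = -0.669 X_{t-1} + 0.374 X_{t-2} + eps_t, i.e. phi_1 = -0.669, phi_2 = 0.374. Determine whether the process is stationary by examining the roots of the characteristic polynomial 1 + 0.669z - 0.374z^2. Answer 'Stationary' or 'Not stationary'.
\text{Not stationary}

The AR(p) characteristic polynomial is P(z) = 1 + 0.669z - 0.374z^2.
Stationarity requires all roots to lie outside the unit circle, i.e. |z| > 1 for every root.
Set 1 + (0.669) z + (-0.374) z^2 = 0, i.e. a z^2 + b z + c = 0 with a = -0.374, b = 0.669, c = 1.
Discriminant D = b^2 - 4ac = (0.669)^2 - 4*(-0.374)*1 = 0.447561 - (-1.496) = 1.943561.
D >= 0, so the roots are real: z = (-b +/- sqrt(D)) / (2a) = (-0.669 +/- 1.394117) / (-0.748).
  z_1 = (-0.669 + 1.394117) / (-0.748) = -0.9694,   |z_1| = 0.9694.
  z_2 = (-0.669 - 1.394117) / (-0.748) = 2.7582,   |z_2| = 2.7582.
Moduli of all roots: 0.9694, 2.7582.
All moduli strictly greater than 1? No.
Verdict: Not stationary.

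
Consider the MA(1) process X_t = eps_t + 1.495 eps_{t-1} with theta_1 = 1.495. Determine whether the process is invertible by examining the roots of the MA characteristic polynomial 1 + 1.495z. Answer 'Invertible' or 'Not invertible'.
\text{Not invertible}

The MA(q) characteristic polynomial is P(z) = 1 + 1.495z.
Invertibility requires all roots to lie outside the unit circle, i.e. |z| > 1 for every root.
This is linear in z: 1 + (1.495) z = 0  =>  z = -1/(1.495) = -0.668896,  |z| = 0.668896.
Moduli of all roots: 0.6689.
All moduli strictly greater than 1? No.
Verdict: Not invertible.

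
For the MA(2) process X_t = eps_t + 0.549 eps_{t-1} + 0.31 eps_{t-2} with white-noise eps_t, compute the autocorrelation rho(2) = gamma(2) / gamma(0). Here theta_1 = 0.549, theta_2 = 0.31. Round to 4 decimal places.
\rho(2) = 0.2218

For an MA(q) process with theta_0 = 1, the autocovariance is
  gamma(k) = sigma^2 * sum_{i=0..q-k} theta_i * theta_{i+k},
and rho(k) = gamma(k) / gamma(0). Sigma^2 cancels.
  numerator   = (1)*(0.31) = 0.31.
  denominator = (1)^2 + (0.549)^2 + (0.31)^2 = 1.397501.
  rho(2) = 0.31 / 1.397501 = 0.2218.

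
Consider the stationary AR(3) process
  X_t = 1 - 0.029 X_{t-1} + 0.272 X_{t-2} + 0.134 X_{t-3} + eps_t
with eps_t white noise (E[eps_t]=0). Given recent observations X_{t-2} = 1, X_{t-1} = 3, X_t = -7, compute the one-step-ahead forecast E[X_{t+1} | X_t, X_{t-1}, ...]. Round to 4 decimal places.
E[X_{t+1} \mid \mathcal F_t] = 2.1530

For an AR(p) model X_t = c + sum_i phi_i X_{t-i} + eps_t, the
one-step-ahead conditional mean is
  E[X_{t+1} | X_t, ...] = c + sum_i phi_i X_{t+1-i}.
Substitute known values:
  E[X_{t+1} | ...] = 1 + (-0.029) * (-7) + (0.272) * (3) + (0.134) * (1)
                   = 2.1530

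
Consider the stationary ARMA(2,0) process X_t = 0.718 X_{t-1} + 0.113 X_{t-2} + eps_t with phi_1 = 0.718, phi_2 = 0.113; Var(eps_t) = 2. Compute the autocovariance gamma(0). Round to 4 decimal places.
\gamma(0) = 5.8762

Multiply the model equation by X_{t-k} and take expectations. With theta_0 = psi_0 = 1 and psi_j the MA(infinity) weights, this gives
  gamma(k) - sum_i phi_i gamma(k-i) = c_k,
  c_k = sigma^2 * sum_{j=k..q} theta_j psi_{j-k}   (c_k = 0 for k > q),
using gamma(-m) = gamma(m).
Pure AR (q = 0): c_0 = sigma^2 = 2, c_k = 0 for k >= 1.
Equations for k = 0, 1, 2 (AR order 2, c_2 = 0):
  (E0) gamma(0) = phi_1 gamma(1) + phi_2 gamma(2) + c_0
  (E1) gamma(1) = phi_1 gamma(0) + phi_2 gamma(1) + c_1
  (E2) gamma(2) = phi_1 gamma(1) + phi_2 gamma(0)
From (E1): gamma(1) = A gamma(0) + B with
  A = phi_1 / (1 - phi_2) = 0.718 / 0.887 = 0.80947,   B = c_1 / (1 - phi_2) = 0 / 0.887 = 0.
Insert (E2) into (E0): gamma(0) (1 - phi_2^2) = phi_1 (1 + phi_2) gamma(1) + c_0.
  phi_1 (1 + phi_2) = (0.718)(1.113) = 0.799134,   1 - phi_2^2 = 0.987231.
Replace gamma(1) by A gamma(0) + B and collect gamma(0):
  gamma(0) [0.987231 - (0.799134)(0.80947)] = c_0 = 2
  gamma(0) * 0.340356 = 2
  gamma(0) = 2 / 0.340356 = 5.876202.
Therefore gamma(0) = 5.8762 (to 4 decimal places).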